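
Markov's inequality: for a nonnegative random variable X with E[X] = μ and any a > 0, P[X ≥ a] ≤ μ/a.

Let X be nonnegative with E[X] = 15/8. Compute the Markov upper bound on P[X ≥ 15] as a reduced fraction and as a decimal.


μ = E[X] = 15/8, a = 15.
Markov: P[X ≥ 15] ≤ μ/a = (15/8)/15 = 1/8.
Numerically: ≈ 0.125.
(Since a = 15 > μ = 1.875, the bound 1/8 is < 1 and informative.)

P[X ≥ 15] ≤ 1/8 ≈ 0.125.


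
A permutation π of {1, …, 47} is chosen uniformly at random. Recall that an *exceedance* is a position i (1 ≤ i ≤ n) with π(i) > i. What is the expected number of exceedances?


Write X = Σ_{i=1}^{47} X_i, where X_i = 1_{π(i) > i}.
For each fixed i, π(i) is uniform over {1, …, 47} (marginal of a uniform permutation), so P[π(i) > i] = (n − i)/n. Summing: Σ_{i=1}^{47} (n − i)/n = (0 + 1 + … + 46)/47 = 47(47 − 1)/(2·47) = (47 − 1)/2.
Hence E[X] = Σ_{i=1}^{47} (47 − i)/47 = 23 ≈ 23.000.

E[X] = 23 = 23.000.


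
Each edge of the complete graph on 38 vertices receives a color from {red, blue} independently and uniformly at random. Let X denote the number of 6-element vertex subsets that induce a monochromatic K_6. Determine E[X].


Let X = Σ_S X_S over the C(38, 6) = 2760681 subsets S of size 6, where X_S = 1 if the K_6 on S is monochromatic.
For a fixed S, the K_6 on S has C(6, 2) = 15 edges. P[all 15 edges red] = (1/2)^15, and likewise for blue, so P[monochromatic] = 2·(1/2)^15 = 2^{1 − 15} = 1/16384.
Summing: E[X] = C(38, 6) · 2^{1 − 15} = 2760681 · 1/16384 = 2760681/16384.
Numerically: E[X] ≈ 168.4986.

E[X] = C(38,6)·2^(1−C(6,2)) = 2760681/16384 ≈ 168.4986.


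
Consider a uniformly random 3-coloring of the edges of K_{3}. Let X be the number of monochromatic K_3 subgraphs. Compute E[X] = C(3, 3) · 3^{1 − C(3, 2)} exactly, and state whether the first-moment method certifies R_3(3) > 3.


E[X] = C(3, 3) · 3^{1 − 3} = 1 · 3^{−2} = 1/9.
As a reduced fraction: E[X] = 1/9 ≈ 0.1111111.
Is E[X] < 1? YES.
Since E[X] < 1, there exists a 3-coloring of K_{3} with no monochromatic K_3; hence R_3(3) > 3.

E[X] = 1/9 ≈ 0.1111111; E[X] < 1, so R_3(3) > 3.


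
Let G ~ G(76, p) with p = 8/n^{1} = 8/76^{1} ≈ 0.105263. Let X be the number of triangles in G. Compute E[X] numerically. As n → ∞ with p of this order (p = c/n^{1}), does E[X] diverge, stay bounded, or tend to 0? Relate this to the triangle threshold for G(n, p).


Number of potential triangles: C(76, 3) = 70300.
Each occurs with probability p³ ≈ (0.105263)³ ≈ 1.16635078e-03.
By linearity: E[X] = C(76, 3)·p³ ≈ 70300 · 1.16635078e-03 ≈ 81.994460.
Here α = 1, so p = 8/n is exactly at the triangle threshold p ~ 1/n. Asymptotically E[X] → c³/6 = 8³/6 = 256/3 ≈ 85.333333, a bounded constant. In this regime the triangle count is asymptotically Poisson(c³/6).

E[X] ≈ 81.994460; in regime p = Θ(1/n^{1}) E[X] stays bounded (at the triangle threshold p ~ 1/n).


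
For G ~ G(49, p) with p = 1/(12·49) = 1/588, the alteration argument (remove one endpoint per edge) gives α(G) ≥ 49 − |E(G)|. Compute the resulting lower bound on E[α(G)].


E[|E(G)|] = C(49, 2)·p = 1176 · (1/588) = 2.
E[α(G)] ≥ n − E[|E(G)|] = 49 − 2 = 47.
Numerically: ≈ 47.00000.
(This is only a lower bound; the true E[α(G)] may be larger.)

E[α(G)] ≥ 47 ≈ 47.00000.


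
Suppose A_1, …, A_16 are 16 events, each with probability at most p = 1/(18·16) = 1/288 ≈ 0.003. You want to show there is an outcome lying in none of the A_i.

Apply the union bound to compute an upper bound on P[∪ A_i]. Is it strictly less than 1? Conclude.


Union bound: P[∪_{i=1}^{16} A_i] ≤ Σ_i P[A_i] ≤ 16·p = 16·(1/288) = 1/18.
Numerically: 1/18 ≈ 0.056.
Is 1/18 < 1? YES.
Since P[∪ A_i] ≤ 1/18 < 1, the complement has P[∩ A_i^c] ≥ 1 − 1/18 = 17/18 > 0, so some outcome avoids every A_i.

16·p = 1/18 ≈ 0.056; existence CERTIFIED by the union bound.


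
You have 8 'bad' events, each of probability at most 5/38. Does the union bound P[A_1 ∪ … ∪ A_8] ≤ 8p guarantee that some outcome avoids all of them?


Union bound: P[∪_{i=1}^{8} A_i] ≤ Σ_i P[A_i] ≤ 8·p = 8·(5/38) = 20/19.
Numerically: 20/19 ≈ 1.052632.
Is 20/19 < 1? NO.
Since the bound 20/19 is ≥ 1, the union bound is uninformative here; it does NOT by itself certify existence.

8·p = 20/19 ≈ 1.052632; existence NOT certified by the union bound.


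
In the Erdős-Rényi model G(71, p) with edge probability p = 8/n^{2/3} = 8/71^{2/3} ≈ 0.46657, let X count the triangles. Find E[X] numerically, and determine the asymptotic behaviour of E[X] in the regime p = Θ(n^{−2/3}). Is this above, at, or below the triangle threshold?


Number of potential triangles: C(71, 3) = 57155.
Each occurs with probability p³ ≈ (0.46657)³ ≈ 1.0156715e-01.
By linearity: E[X] = C(71, 3)·p³ ≈ 57155 · 1.0156715e-01 ≈ 5805.07042.
Since α = 2/3 < 1, p = c/n^{2/3} ≫ 1/n is above the triangle threshold p ~ 1/n. Asymptotically E[X] ~ (c³/6)·n^{3(1−α)} = (8³/6)·n^{1} → ∞; triangles are abundant w.h.p.

E[X] ≈ 5805.07042; in regime p = Θ(1/n^{2/3}) E[X] diverges (above the triangle threshold p ~ 1/n).


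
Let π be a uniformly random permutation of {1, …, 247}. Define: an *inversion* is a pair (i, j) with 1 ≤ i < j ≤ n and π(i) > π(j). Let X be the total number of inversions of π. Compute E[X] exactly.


Write X = Σ X_I over the C(247, 2) = 30381 pairs i < j, with X_I the indicator of one inversion.
There are 30381 indicators.
For each fixed pair i < j, the values π(i) and π(j) are two distinct elements of {1, …, 247} in uniformly random order; by symmetry P[π(i) > π(j)] = 1/2.
By linearity: E[X] = 30381 · (1/2) = C(247, 2) · (1/2) = 30381/2 = 30381/2 ≈ 15190.50000.

E[X] = 30381/2 = 15190.50000.


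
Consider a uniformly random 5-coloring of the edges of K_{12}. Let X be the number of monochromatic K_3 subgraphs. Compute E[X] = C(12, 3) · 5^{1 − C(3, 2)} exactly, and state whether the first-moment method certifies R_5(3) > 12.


E[X] = C(12, 3) · 5^{1 − 3} = 220 · 5^{−2} = 220/25.
As a reduced fraction: E[X] = 44/5 ≈ 8.800000.
Is E[X] < 1? NO.
Since E[X] ≥ 1, the first-moment bound is inconclusive at n = 12; it does NOT by itself certify R_5(3) > 12.

E[X] = 44/5 ≈ 8.800000; E[X] ≥ 1; first-moment method inconclusive here.


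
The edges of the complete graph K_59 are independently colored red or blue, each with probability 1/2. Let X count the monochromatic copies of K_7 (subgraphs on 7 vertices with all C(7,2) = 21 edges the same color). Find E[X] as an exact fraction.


Let X = Σ_S X_S over the C(59, 7) = 341149446 subsets S of size 7, where X_S = 1 if the K_7 on S is monochromatic.
For a fixed S, the K_7 on S has C(7, 2) = 21 edges. P[all 21 edges red] = (1/2)^21, and likewise for blue, so P[monochromatic] = 2·(1/2)^21 = 2^{1 − 21} = 1/1048576.
By linearity of expectation: E[X] = C(59, 7) · 2^{1 − 21} = 341149446 · 1/1048576 = 170574723/524288.
Numerically: E[X] ≈ 325.3455.

E[X] = C(59,7)·2^(1−C(7,2)) = 170574723/524288 ≈ 325.3455.


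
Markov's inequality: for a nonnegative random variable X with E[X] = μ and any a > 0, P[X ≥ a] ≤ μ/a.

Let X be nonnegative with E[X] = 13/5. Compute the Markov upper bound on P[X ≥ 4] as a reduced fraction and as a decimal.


μ = E[X] = 13/5, a = 4.
Markov: P[X ≥ 4] ≤ μ/a = (13/5)/4 = 13/20.
Numerically: ≈ 0.650000.
(Since a = 4 > μ = 2.600000, the bound 13/20 is < 1 and informative.)

P[X ≥ 4] ≤ 13/20 ≈ 0.650000.


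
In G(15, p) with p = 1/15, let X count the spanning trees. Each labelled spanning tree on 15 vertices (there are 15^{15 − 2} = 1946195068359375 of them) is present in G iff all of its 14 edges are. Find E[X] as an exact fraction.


K_15 has 15^{15 − 2} = 1946195068359375 labelled spanning trees.
For each such spanning tree H, let X_H = 1 if all 14 edges of H are present in G. Then P[X_H = 1] = p^{14} = (1/15)^{14} = 1/29192926025390625.
Summing the indicators: E[X] = Σ_H E[X_H] = 1946195068359375 · p^{14} = 1946195068359375 · 1/29192926025390625 = 1/15.
Numerically: E[X] ≈ 0.0666667.

E[X] = 1946195068359375 · (1/15)^{14} = 1/15 ≈ 0.0666667.


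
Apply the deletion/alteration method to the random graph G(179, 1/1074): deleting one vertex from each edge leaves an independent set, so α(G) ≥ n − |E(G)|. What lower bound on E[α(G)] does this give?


E[|E(G)|] = C(179, 2)·p = 15931 · (1/1074) = 89/6.
E[α(G)] ≥ n − E[|E(G)|] = 179 − 89/6 = 985/6.
Numerically: ≈ 164.166667.
(This is only a lower bound; the true E[α(G)] may be larger.)

E[α(G)] ≥ 985/6 ≈ 164.166667.


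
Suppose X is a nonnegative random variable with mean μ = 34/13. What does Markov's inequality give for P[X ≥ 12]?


μ = E[X] = 34/13, a = 12.
Markov: P[X ≥ 12] ≤ μ/a = (34/13)/12 = 17/78.
Numerically: ≈ 0.2179.
(Since a = 12 > μ = 2.6154, the bound 17/78 is < 1 and informative.)

P[X ≥ 12] ≤ 17/78 ≈ 0.2179.


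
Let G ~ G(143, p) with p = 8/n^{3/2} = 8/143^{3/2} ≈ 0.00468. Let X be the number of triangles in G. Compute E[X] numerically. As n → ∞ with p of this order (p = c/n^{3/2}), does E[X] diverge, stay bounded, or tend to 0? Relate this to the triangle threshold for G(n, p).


Number of potential triangles: C(143, 3) = 477191.
Each occurs with probability p³ ≈ (0.00468)³ ≈ 1.02390e-07.
By linearity: E[X] = C(143, 3)·p³ ≈ 477191 · 1.02390e-07 ≈ 0.049.
Since α = 3/2 > 1, p = c/n^{3/2} = o(1/n) is below the triangle threshold p ~ 1/n. Asymptotically E[X] ~ (c³/6)·n^{3(1−α)} = (8³/6)·n^{-1.5} → 0, so by Markov's inequality G has no triangles w.h.p.

E[X] ≈ 0.049; in regime p = Θ(1/n^{3/2}) E[X] tends to 0 (below the triangle threshold p ~ 1/n).


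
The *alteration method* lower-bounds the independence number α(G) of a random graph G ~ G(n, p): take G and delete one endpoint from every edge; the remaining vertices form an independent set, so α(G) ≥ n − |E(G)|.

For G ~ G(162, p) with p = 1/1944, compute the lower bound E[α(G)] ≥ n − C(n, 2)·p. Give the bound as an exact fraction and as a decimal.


E[|E(G)|] = C(162, 2)·p = 13041 · (1/1944) = 161/24.
E[α(G)] ≥ n − E[|E(G)|] = 162 − 161/24 = 3727/24.
Numerically: ≈ 155.2917.
(This is only a lower bound; the true E[α(G)] may be larger.)

E[α(G)] ≥ 3727/24 ≈ 155.2917.


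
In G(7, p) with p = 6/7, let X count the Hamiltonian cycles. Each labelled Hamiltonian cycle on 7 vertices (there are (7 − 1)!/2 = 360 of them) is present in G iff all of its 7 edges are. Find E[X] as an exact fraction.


K_7 has (7 − 1)!/2 = 360 labelled Hamiltonian cycles.
For each such Hamiltonian cycle H, let X_H = 1 if all 7 edges of H are present in G. Then P[X_H = 1] = p^{7} = (6/7)^{7} = 279936/823543.
Summing the indicators: E[X] = Σ_H E[X_H] = 360 · p^{7} = 360 · 279936/823543 = 100776960/823543.
Numerically: E[X] ≈ 122.37.

E[X] = 360 · (6/7)^{7} = 100776960/823543 ≈ 122.37.


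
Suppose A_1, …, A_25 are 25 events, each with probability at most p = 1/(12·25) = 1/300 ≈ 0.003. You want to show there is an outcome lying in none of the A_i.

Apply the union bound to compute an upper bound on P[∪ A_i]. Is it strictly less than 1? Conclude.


Union bound: P[∪_{i=1}^{25} A_i] ≤ Σ_i P[A_i] ≤ 25·p = 25·(1/300) = 1/12.
Numerically: 1/12 ≈ 0.083.
Is 1/12 < 1? YES.
Since P[∪ A_i] ≤ 1/12 < 1, the complement has P[∩ A_i^c] ≥ 1 − 1/12 = 11/12 > 0, so some outcome avoids every A_i.

25·p = 1/12 ≈ 0.083; existence CERTIFIED by the union bound.


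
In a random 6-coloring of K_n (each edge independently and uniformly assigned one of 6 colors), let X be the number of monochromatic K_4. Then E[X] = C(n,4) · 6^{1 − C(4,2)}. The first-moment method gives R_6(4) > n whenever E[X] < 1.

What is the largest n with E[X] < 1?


We need C(n, 4) · 6^{1 − 6} < 1, i.e. C(n, 4) < 6^{6 − 1} = 7776.
Check values of n near the boundary:
  n = 19: C(19, 4) = 3876; 3876 < 7776? YES
  n = 20: C(20, 4) = 4845; 4845 < 7776? YES
  n = 21: C(21, 4) = 5985; 5985 < 7776? YES
  n = 22: C(22, 4) = 7315; 7315 < 7776? YES
  n = 23: C(23, 4) = 8855; 8855 < 7776? NO
  n = 24: C(24, 4) = 10626; 10626 < 7776? NO
The largest n with C(n, 4) < 7776 is n = 22 (where E[X] = 7315/7776 ≈ 0.9407). Hence R_6(4) > 22, i.e. R_6(4) ≥ 23.

Largest n = 22; hence R_6(4) > 22.


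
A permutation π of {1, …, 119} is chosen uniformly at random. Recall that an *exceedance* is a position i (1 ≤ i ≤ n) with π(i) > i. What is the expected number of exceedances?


Write X = Σ_{i=1}^{119} X_i, where X_i = 1_{π(i) > i}.
For each fixed i, π(i) is uniform over {1, …, 119} (marginal of a uniform permutation), so P[π(i) > i] = (n − i)/n. Summing: Σ_{i=1}^{119} (n − i)/n = (0 + 1 + … + 118)/119 = 119(119 − 1)/(2·119) = (119 − 1)/2.
Hence E[X] = Σ_{i=1}^{119} (119 − i)/119 = 59 ≈ 59.00000.

E[X] = 59 = 59.00000.


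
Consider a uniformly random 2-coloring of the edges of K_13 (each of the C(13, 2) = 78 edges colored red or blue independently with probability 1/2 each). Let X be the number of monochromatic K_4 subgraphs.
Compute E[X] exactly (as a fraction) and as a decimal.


Let X = Σ_S X_S over the C(13, 4) = 715 subsets S of size 4, where X_S = 1 if the K_4 on S is monochromatic.
For a fixed S, the K_4 on S has C(4, 2) = 6 edges. P[all 6 edges red] = (1/2)^6, and likewise for blue, so P[monochromatic] = 2·(1/2)^6 = 2^{1 − 6} = 1/32.
Summing: E[X] = C(13, 4) · 2^{1 − 6} = 715 · 1/32 = 715/32.
Numerically: E[X] ≈ 22.343750.

E[X] = C(13,4)·2^(1−C(4,2)) = 715/32 ≈ 22.343750.


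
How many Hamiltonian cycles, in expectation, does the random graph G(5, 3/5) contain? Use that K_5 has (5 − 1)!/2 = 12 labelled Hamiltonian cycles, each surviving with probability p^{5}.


K_5 has (5 − 1)!/2 = 12 labelled Hamiltonian cycles.
For each such Hamiltonian cycle H, let X_H = 1 if all 5 edges of H are present in G. Then P[X_H = 1] = p^{5} = (3/5)^{5} = 243/3125.
Summing the indicators: E[X] = Σ_H E[X_H] = 12 · p^{5} = 12 · 243/3125 = 2916/3125.
Numerically: E[X] ≈ 0.93312.

E[X] = 12 · (3/5)^{5} = 2916/3125 ≈ 0.93312.


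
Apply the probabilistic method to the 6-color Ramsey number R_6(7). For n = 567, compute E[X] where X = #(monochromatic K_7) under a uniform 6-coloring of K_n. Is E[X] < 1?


E[X] = C(567, 7) · 6^{1 − 21} = 3601671315933933 · 6^{−20} = 3601671315933933/3656158440062976.
As a reduced fraction: E[X] = 44465077974493/45137758519296 ≈ 0.9850972.
Is E[X] < 1? YES.
Since E[X] < 1, there exists a 6-coloring of K_{567} with no monochromatic K_7; hence R_6(7) > 567.

E[X] = 44465077974493/45137758519296 ≈ 0.9850972; E[X] < 1, so R_6(7) > 567.


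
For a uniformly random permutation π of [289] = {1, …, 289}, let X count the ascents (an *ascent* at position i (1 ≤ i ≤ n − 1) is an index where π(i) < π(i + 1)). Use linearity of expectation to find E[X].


Write X = Σ X_I over i = 1, …, 288, with X_I the indicator of one ascent.
There are 288 indicators.
For each fixed i, the pair (π(i), π(i+1)) is a uniformly random ordered pair of distinct values from {1, …, 289}; by symmetry P[π(i) < π(i+1)] = 1/2.
By linearity: E[X] = 288 · (1/2) = (289 − 1) · (1/2) = 144 ≈ 144.000000.

E[X] = 144 = 144.000000.


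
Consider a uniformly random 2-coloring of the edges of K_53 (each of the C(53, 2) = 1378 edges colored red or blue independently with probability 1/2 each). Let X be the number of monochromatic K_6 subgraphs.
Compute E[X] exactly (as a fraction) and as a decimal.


Let X = Σ_S X_S over the C(53, 6) = 22957480 subsets S of size 6, where X_S = 1 if the K_6 on S is monochromatic.
For a fixed S, the K_6 on S has C(6, 2) = 15 edges. P[all 15 edges red] = (1/2)^15, and likewise for blue, so P[monochromatic] = 2·(1/2)^15 = 2^{1 − 15} = 1/16384.
By linearity: E[X] = C(53, 6) · 2^{1 − 15} = 22957480 · 1/16384 = 2869685/2048.
Numerically: E[X] ≈ 1401.2134.

E[X] = C(53,6)·2^(1−C(6,2)) = 2869685/2048 ≈ 1401.2134.


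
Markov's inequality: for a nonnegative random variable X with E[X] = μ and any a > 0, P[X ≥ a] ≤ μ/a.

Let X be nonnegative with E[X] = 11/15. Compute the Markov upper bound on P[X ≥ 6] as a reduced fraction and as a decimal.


μ = E[X] = 11/15, a = 6.
Markov: P[X ≥ 6] ≤ μ/a = (11/15)/6 = 11/90.
Numerically: ≈ 0.1222.
(Since a = 6 > μ = 0.7333, the bound 11/90 is < 1 and informative.)

P[X ≥ 6] ≤ 11/90 ≈ 0.1222.


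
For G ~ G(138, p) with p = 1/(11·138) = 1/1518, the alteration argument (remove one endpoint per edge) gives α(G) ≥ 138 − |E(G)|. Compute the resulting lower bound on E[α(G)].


E[|E(G)|] = C(138, 2)·p = 9453 · (1/1518) = 137/22.
E[α(G)] ≥ n − E[|E(G)|] = 138 − 137/22 = 2899/22.
Numerically: ≈ 131.773.
(This is only a lower bound; the true E[α(G)] may be larger.)

E[α(G)] ≥ 2899/22 ≈ 131.773.


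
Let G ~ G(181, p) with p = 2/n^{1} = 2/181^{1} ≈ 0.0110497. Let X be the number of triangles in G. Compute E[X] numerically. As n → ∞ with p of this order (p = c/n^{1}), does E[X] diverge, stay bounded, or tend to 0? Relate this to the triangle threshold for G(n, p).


Number of potential triangles: C(181, 3) = 971970.
Each occurs with probability p³ ≈ (0.0110497)³ ≈ 1.34913144e-06.
By linearity: E[X] = C(181, 3)·p³ ≈ 971970 · 1.34913144e-06 ≈ 1.311315.
Here α = 1, so p = 2/n is exactly at the triangle threshold p ~ 1/n. Asymptotically E[X] → c³/6 = 2³/6 = 4/3 ≈ 1.333333, a bounded constant. In this regime the triangle count is asymptotically Poisson(c³/6).

E[X] ≈ 1.311315; in regime p = Θ(1/n^{1}) E[X] stays bounded (at the triangle threshold p ~ 1/n).


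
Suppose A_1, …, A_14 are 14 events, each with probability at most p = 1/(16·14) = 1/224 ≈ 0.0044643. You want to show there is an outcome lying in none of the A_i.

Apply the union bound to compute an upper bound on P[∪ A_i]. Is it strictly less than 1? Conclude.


Union bound: P[∪_{i=1}^{14} A_i] ≤ Σ_i P[A_i] ≤ 14·p = 14·(1/224) = 1/16.
Numerically: 1/16 ≈ 0.0625000.
Is 1/16 < 1? YES.
Since P[∪ A_i] ≤ 1/16 < 1, the complement has P[∩ A_i^c] ≥ 1 − 1/16 = 15/16 > 0, so some outcome avoids every A_i.

14·p = 1/16 ≈ 0.0625000; existence CERTIFIED by the union bound.


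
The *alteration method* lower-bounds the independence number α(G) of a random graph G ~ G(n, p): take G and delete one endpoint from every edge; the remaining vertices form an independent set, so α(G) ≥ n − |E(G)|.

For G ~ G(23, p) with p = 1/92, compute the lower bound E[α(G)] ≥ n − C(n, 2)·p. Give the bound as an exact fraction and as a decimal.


E[|E(G)|] = C(23, 2)·p = 253 · (1/92) = 11/4.
E[α(G)] ≥ n − E[|E(G)|] = 23 − 11/4 = 81/4.
Numerically: ≈ 20.2500.
(This is only a lower bound; the true E[α(G)] may be larger.)

E[α(G)] ≥ 81/4 ≈ 20.2500.


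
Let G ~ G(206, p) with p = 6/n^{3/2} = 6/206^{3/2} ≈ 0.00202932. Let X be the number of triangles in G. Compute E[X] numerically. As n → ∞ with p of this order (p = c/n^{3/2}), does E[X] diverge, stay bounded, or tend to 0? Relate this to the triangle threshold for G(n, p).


Number of potential triangles: C(206, 3) = 1435820.
Each occurs with probability p³ ≈ (0.00202932)³ ≈ 8.35701650e-09.
By linearity: E[X] = C(206, 3)·p³ ≈ 1435820 · 8.35701650e-09 ≈ 0.011999.
Since α = 3/2 > 1, p = c/n^{3/2} = o(1/n) is below the triangle threshold p ~ 1/n. Asymptotically E[X] ~ (c³/6)·n^{3(1−α)} = (6³/6)·n^{-1.5} → 0, so by Markov's inequality G has no triangles w.h.p.

E[X] ≈ 0.011999; in regime p = Θ(1/n^{3/2}) E[X] tends to 0 (below the triangle threshold p ~ 1/n).


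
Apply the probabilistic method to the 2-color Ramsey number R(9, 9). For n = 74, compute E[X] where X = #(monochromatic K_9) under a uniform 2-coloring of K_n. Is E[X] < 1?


E[X] = C(74, 9) · 2^{1 − 36} = 110524147514 · 2^{−35} = 110524147514/34359738368.
As a reduced fraction: E[X] = 55262073757/17179869184 ≈ 3.2167.
Is E[X] < 1? NO.
Since E[X] ≥ 1, the first-moment bound is inconclusive at n = 74; it does NOT by itself certify R(9, 9) > 74.

E[X] = 55262073757/17179869184 ≈ 3.2167; E[X] ≥ 1; first-moment method inconclusive here.


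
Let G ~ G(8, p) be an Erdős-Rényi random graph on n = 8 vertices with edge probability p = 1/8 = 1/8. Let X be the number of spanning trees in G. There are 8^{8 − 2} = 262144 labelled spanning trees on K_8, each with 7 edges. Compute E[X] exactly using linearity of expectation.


K_8 has 8^{8 − 2} = 262144 labelled spanning trees.
For each such spanning tree H, let X_H = 1 if all 7 edges of H are present in G. Then P[X_H = 1] = p^{7} = (1/8)^{7} = 1/2097152.
By linearity of expectation: E[X] = Σ_H E[X_H] = 262144 · p^{7} = 262144 · 1/2097152 = 1/8.
Numerically: E[X] ≈ 0.125.

E[X] = 262144 · (1/8)^{7} = 1/8 ≈ 0.125.


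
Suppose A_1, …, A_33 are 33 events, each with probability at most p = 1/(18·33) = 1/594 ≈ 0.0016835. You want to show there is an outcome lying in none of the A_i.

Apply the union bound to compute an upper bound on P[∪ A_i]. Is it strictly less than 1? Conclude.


Union bound: P[∪_{i=1}^{33} A_i] ≤ Σ_i P[A_i] ≤ 33·p = 33·(1/594) = 1/18.
Numerically: 1/18 ≈ 0.0555556.
Is 1/18 < 1? YES.
Since P[∪ A_i] ≤ 1/18 < 1, the complement has P[∩ A_i^c] ≥ 1 − 1/18 = 17/18 > 0, so some outcome avoids every A_i.

33·p = 1/18 ≈ 0.0555556; existence CERTIFIED by the union bound.


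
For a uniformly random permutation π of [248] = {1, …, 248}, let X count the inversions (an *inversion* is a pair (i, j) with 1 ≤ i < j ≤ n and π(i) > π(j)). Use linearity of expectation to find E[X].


Write X = Σ X_I over the C(248, 2) = 30628 pairs i < j, with X_I the indicator of one inversion.
There are 30628 indicators.
For each fixed pair i < j, the values π(i) and π(j) are two distinct elements of {1, …, 248} in uniformly random order; by symmetry P[π(i) > π(j)] = 1/2.
By linearity: E[X] = 30628 · (1/2) = C(248, 2) · (1/2) = 30628/2 = 15314 ≈ 15314.00000.

E[X] = 15314 = 15314.00000.


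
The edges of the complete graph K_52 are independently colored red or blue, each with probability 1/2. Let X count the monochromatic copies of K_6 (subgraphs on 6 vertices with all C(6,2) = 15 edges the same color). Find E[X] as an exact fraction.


Let X = Σ_S X_S over the C(52, 6) = 20358520 subsets S of size 6, where X_S = 1 if the K_6 on S is monochromatic.
For a fixed S, the K_6 on S has C(6, 2) = 15 edges. P[all 15 edges red] = (1/2)^15, and likewise for blue, so P[monochromatic] = 2·(1/2)^15 = 2^{1 − 15} = 1/16384.
By linearity of expectation: E[X] = C(52, 6) · 2^{1 − 15} = 20358520 · 1/16384 = 2544815/2048.
Numerically: E[X] ≈ 1242.5854.

E[X] = C(52,6)·2^(1−C(6,2)) = 2544815/2048 ≈ 1242.5854.


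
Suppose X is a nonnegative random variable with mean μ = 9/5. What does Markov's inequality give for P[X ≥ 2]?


μ = E[X] = 9/5, a = 2.
Markov: P[X ≥ 2] ≤ μ/a = (9/5)/2 = 9/10.
Numerically: ≈ 0.90000.
(Since a = 2 > μ = 1.80000, the bound 9/10 is < 1 and informative.)

P[X ≥ 2] ≤ 9/10 ≈ 0.90000.


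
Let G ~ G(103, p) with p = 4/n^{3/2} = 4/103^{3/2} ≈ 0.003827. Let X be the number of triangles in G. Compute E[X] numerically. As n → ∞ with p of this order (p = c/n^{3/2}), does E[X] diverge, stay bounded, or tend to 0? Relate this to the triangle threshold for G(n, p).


Number of potential triangles: C(103, 3) = 176851.
Each occurs with probability p³ ≈ (0.003827)³ ≈ 5.602895e-08.
By linearity: E[X] = C(103, 3)·p³ ≈ 176851 · 5.602895e-08 ≈ 0.0099.
Since α = 3/2 > 1, p = c/n^{3/2} = o(1/n) is below the triangle threshold p ~ 1/n. Asymptotically E[X] ~ (c³/6)·n^{3(1−α)} = (4³/6)·n^{-1.5} → 0, so by Markov's inequality G has no triangles w.h.p.

E[X] ≈ 0.0099; in regime p = Θ(1/n^{3/2}) E[X] tends to 0 (below the triangle threshold p ~ 1/n).


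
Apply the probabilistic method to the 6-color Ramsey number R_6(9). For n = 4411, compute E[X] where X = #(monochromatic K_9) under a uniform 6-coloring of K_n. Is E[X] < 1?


E[X] = C(4411, 9) · 6^{1 − 36} = 1727920475134582415883601405 · 6^{−35} = 1727920475134582415883601405/1719070799748422591028658176.
As a reduced fraction: E[X] = 1727920475134582415883601405/1719070799748422591028658176 ≈ 1.0051.
Is E[X] < 1? NO.
Since E[X] ≥ 1, the first-moment bound is inconclusive at n = 4411; it does NOT by itself certify R_6(9) > 4411.

E[X] = 1727920475134582415883601405/1719070799748422591028658176 ≈ 1.0051; E[X] ≥ 1; first-moment method inconclusive here.


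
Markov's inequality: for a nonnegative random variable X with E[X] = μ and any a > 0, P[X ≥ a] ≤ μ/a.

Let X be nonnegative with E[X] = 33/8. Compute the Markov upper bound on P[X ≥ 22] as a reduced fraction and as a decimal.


μ = E[X] = 33/8, a = 22.
Markov: P[X ≥ 22] ≤ μ/a = (33/8)/22 = 3/16.
Numerically: ≈ 0.187500.
(Since a = 22 > μ = 4.125000, the bound 3/16 is < 1 and informative.)

P[X ≥ 22] ≤ 3/16 ≈ 0.187500.


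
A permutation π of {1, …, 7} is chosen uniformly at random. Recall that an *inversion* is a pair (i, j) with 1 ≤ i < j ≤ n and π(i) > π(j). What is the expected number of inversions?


Write X = Σ X_I over the C(7, 2) = 21 pairs i < j, with X_I the indicator of one inversion.
There are 21 indicators.
For each fixed pair i < j, the values π(i) and π(j) are two distinct elements of {1, …, 7} in uniformly random order; by symmetry P[π(i) > π(j)] = 1/2.
By linearity: E[X] = 21 · (1/2) = C(7, 2) · (1/2) = 21/2 = 21/2 ≈ 10.500.

E[X] = 21/2 = 10.500.


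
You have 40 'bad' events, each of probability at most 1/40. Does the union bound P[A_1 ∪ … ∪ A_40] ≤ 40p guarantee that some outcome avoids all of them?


Union bound: P[∪_{i=1}^{40} A_i] ≤ Σ_i P[A_i] ≤ 40·p = 40·(1/40) = 1.
Numerically: 1 ≈ 1.0000.
Is 1 < 1? NO.
Since the bound 1 is ≥ 1, the union bound is uninformative here; it does NOT by itself certify existence.

40·p = 1 ≈ 1.0000; existence NOT certified by the union bound.


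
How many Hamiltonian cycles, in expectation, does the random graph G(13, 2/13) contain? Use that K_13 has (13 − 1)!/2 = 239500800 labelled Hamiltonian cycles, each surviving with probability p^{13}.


K_13 has (13 − 1)!/2 = 239500800 labelled Hamiltonian cycles.
For each such Hamiltonian cycle H, let X_H = 1 if all 13 edges of H are present in G. Then P[X_H = 1] = p^{13} = (2/13)^{13} = 8192/302875106592253.
Summing the indicators: E[X] = Σ_H E[X_H] = 239500800 · p^{13} = 239500800 · 8192/302875106592253 = 1961990553600/302875106592253.
Numerically: E[X] ≈ 0.0064779.

E[X] = 239500800 · (2/13)^{13} = 1961990553600/302875106592253 ≈ 0.0064779.


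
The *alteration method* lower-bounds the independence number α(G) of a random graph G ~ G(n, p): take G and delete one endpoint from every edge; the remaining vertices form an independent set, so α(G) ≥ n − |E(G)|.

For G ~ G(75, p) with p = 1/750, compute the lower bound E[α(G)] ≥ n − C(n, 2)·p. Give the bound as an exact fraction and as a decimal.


E[|E(G)|] = C(75, 2)·p = 2775 · (1/750) = 37/10.
E[α(G)] ≥ n − E[|E(G)|] = 75 − 37/10 = 713/10.
Numerically: ≈ 71.300.
(This is only a lower bound; the true E[α(G)] may be larger.)

E[α(G)] ≥ 713/10 ≈ 71.300.


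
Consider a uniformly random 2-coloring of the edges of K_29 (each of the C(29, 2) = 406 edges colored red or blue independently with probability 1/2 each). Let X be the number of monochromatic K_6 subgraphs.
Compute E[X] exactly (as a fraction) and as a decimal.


Let X = Σ_S X_S over the C(29, 6) = 475020 subsets S of size 6, where X_S = 1 if the K_6 on S is monochromatic.
For a fixed S, the K_6 on S has C(6, 2) = 15 edges. P[all 15 edges red] = (1/2)^15, and likewise for blue, so P[monochromatic] = 2·(1/2)^15 = 2^{1 − 15} = 1/16384.
Summing: E[X] = C(29, 6) · 2^{1 − 15} = 475020 · 1/16384 = 118755/4096.
Numerically: E[X] ≈ 28.99292.

E[X] = C(29,6)·2^(1−C(6,2)) = 118755/4096 ≈ 28.99292.


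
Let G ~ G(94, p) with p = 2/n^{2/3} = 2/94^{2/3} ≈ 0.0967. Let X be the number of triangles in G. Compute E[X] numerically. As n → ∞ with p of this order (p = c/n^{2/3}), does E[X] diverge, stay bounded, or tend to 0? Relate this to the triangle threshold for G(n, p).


Number of potential triangles: C(94, 3) = 134044.
Each occurs with probability p³ ≈ (0.0967)³ ≈ 9.05387e-04.
By linearity: E[X] = C(94, 3)·p³ ≈ 134044 · 9.05387e-04 ≈ 121.362.
Since α = 2/3 < 1, p = c/n^{2/3} ≫ 1/n is above the triangle threshold p ~ 1/n. Asymptotically E[X] ~ (c³/6)·n^{3(1−α)} = (2³/6)·n^{1} → ∞; triangles are abundant w.h.p.

E[X] ≈ 121.362; in regime p = Θ(1/n^{2/3}) E[X] diverges (above the triangle threshold p ~ 1/n).


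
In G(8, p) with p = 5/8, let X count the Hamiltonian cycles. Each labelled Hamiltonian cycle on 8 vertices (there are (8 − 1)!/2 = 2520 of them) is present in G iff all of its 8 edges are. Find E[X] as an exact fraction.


K_8 has (8 − 1)!/2 = 2520 labelled Hamiltonian cycles.
For each such Hamiltonian cycle H, let X_H = 1 if all 8 edges of H are present in G. Then P[X_H = 1] = p^{8} = (5/8)^{8} = 390625/16777216.
Summing the indicators: E[X] = Σ_H E[X_H] = 2520 · p^{8} = 2520 · 390625/16777216 = 123046875/2097152.
Numerically: E[X] ≈ 58.673.

E[X] = 2520 · (5/8)^{8} = 123046875/2097152 ≈ 58.673.


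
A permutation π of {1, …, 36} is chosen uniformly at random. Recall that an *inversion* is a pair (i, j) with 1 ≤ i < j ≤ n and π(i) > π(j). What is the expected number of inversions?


Write X = Σ X_I over the C(36, 2) = 630 pairs i < j, with X_I the indicator of one inversion.
There are 630 indicators.
For each fixed pair i < j, the values π(i) and π(j) are two distinct elements of {1, …, 36} in uniformly random order; by symmetry P[π(i) > π(j)] = 1/2.
By linearity: E[X] = 630 · (1/2) = C(36, 2) · (1/2) = 630/2 = 315 ≈ 315.000.

E[X] = 315 = 315.000.


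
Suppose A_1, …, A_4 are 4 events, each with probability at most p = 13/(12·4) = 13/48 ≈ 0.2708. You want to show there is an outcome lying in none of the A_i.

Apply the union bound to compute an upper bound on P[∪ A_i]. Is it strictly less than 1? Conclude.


Union bound: P[∪_{i=1}^{4} A_i] ≤ Σ_i P[A_i] ≤ 4·p = 4·(13/48) = 13/12.
Numerically: 13/12 ≈ 1.0833.
Is 13/12 < 1? NO.
Since the bound 13/12 is ≥ 1, the union bound is uninformative here; it does NOT by itself certify existence.

4·p = 13/12 ≈ 1.0833; existence NOT certified by the union bound.


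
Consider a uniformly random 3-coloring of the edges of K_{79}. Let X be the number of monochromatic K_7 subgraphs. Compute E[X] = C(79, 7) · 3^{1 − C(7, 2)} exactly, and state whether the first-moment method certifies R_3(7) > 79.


E[X] = C(79, 7) · 3^{1 − 21} = 2898753715 · 3^{−20} = 2898753715/3486784401.
As a reduced fraction: E[X] = 2898753715/3486784401 ≈ 0.83135.
Is E[X] < 1? YES.
Since E[X] < 1, there exists a 3-coloring of K_{79} with no monochromatic K_7; hence R_3(7) > 79.

E[X] = 2898753715/3486784401 ≈ 0.83135; E[X] < 1, so R_3(7) > 79.


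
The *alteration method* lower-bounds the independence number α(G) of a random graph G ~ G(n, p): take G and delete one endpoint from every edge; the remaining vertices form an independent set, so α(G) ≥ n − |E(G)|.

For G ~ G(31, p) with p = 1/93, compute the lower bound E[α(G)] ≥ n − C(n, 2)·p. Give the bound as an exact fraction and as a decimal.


E[|E(G)|] = C(31, 2)·p = 465 · (1/93) = 5.
E[α(G)] ≥ n − E[|E(G)|] = 31 − 5 = 26.
Numerically: ≈ 26.0000.
(This is only a lower bound; the true E[α(G)] may be larger.)

E[α(G)] ≥ 26 ≈ 26.0000.


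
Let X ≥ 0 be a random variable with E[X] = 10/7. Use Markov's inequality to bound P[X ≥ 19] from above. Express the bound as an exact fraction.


μ = E[X] = 10/7, a = 19.
Markov: P[X ≥ 19] ≤ μ/a = (10/7)/19 = 10/133.
Numerically: ≈ 0.075.
(Since a = 19 > μ = 1.429, the bound 10/133 is < 1 and informative.)

P[X ≥ 19] ≤ 10/133 ≈ 0.075.


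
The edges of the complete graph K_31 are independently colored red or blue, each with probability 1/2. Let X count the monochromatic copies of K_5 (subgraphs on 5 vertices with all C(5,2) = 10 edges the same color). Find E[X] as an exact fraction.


Let X = Σ_S X_S over the C(31, 5) = 169911 subsets S of size 5, where X_S = 1 if the K_5 on S is monochromatic.
For a fixed S, the K_5 on S has C(5, 2) = 10 edges. P[all 10 edges red] = (1/2)^10, and likewise for blue, so P[monochromatic] = 2·(1/2)^10 = 2^{1 − 10} = 1/512.
By linearity of expectation: E[X] = C(31, 5) · 2^{1 − 10} = 169911 · 1/512 = 169911/512.
Numerically: E[X] ≈ 331.8574.

E[X] = C(31,5)·2^(1−C(5,2)) = 169911/512 ≈ 331.8574.


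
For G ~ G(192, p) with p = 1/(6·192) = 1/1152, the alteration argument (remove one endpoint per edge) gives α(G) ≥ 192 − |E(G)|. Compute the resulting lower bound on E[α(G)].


E[|E(G)|] = C(192, 2)·p = 18336 · (1/1152) = 191/12.
E[α(G)] ≥ n − E[|E(G)|] = 192 − 191/12 = 2113/12.
Numerically: ≈ 176.08333.
(This is only a lower bound; the true E[α(G)] may be larger.)

E[α(G)] ≥ 2113/12 ≈ 176.08333.


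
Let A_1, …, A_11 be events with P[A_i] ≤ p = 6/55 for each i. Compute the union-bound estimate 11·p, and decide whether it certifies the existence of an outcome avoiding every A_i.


Union bound: P[∪_{i=1}^{11} A_i] ≤ Σ_i P[A_i] ≤ 11·p = 11·(6/55) = 6/5.
Numerically: 6/5 ≈ 1.20000.
Is 6/5 < 1? NO.
Since the bound 6/5 is ≥ 1, the union bound is uninformative here; it does NOT by itself certify existence.

11·p = 6/5 ≈ 1.20000; existence NOT certified by the union bound.


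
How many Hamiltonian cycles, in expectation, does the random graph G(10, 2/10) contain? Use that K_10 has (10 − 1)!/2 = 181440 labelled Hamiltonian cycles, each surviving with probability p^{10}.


K_10 has (10 − 1)!/2 = 181440 labelled Hamiltonian cycles.
For each such Hamiltonian cycle H, let X_H = 1 if all 10 edges of H are present in G. Then P[X_H = 1] = p^{10} = (1/5)^{10} = 1/9765625.
Summing the indicators: E[X] = Σ_H E[X_H] = 181440 · p^{10} = 181440 · 1/9765625 = 36288/1953125.
Numerically: E[X] ≈ 0.0185795.

E[X] = 181440 · (1/5)^{10} = 36288/1953125 ≈ 0.0185795.


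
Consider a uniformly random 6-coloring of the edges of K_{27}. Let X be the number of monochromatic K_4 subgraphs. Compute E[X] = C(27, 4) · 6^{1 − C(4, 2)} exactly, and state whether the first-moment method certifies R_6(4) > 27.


E[X] = C(27, 4) · 6^{1 − 6} = 17550 · 6^{−5} = 17550/7776.
As a reduced fraction: E[X] = 325/144 ≈ 2.25694.
Is E[X] < 1? NO.
Since E[X] ≥ 1, the first-moment bound is inconclusive at n = 27; it does NOT by itself certify R_6(4) > 27.

E[X] = 325/144 ≈ 2.25694; E[X] ≥ 1; first-moment method inconclusive here.


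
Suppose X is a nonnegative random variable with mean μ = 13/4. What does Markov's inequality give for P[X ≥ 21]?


μ = E[X] = 13/4, a = 21.
Markov: P[X ≥ 21] ≤ μ/a = (13/4)/21 = 13/84.
Numerically: ≈ 0.154762.
(Since a = 21 > μ = 3.250000, the bound 13/84 is < 1 and informative.)

P[X ≥ 21] ≤ 13/84 ≈ 0.154762.


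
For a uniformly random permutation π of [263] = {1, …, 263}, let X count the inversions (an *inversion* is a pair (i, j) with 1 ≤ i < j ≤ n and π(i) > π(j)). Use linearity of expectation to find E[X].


Write X = Σ X_I over the C(263, 2) = 34453 pairs i < j, with X_I the indicator of one inversion.
There are 34453 indicators.
For each fixed pair i < j, the values π(i) and π(j) are two distinct elements of {1, …, 263} in uniformly random order; by symmetry P[π(i) > π(j)] = 1/2.
By linearity: E[X] = 34453 · (1/2) = C(263, 2) · (1/2) = 34453/2 = 34453/2 ≈ 17226.500000.

E[X] = 34453/2 = 17226.500000.


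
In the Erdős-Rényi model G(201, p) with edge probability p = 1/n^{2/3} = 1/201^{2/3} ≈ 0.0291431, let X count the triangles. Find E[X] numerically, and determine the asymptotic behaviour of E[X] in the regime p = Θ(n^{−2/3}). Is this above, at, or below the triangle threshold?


Number of potential triangles: C(201, 3) = 1333300.
Each occurs with probability p³ ≈ (0.0291431)³ ≈ 2.47518626e-05.
By linearity: E[X] = C(201, 3)·p³ ≈ 1333300 · 2.47518626e-05 ≈ 33.001658.
Since α = 2/3 < 1, p = c/n^{2/3} ≫ 1/n is above the triangle threshold p ~ 1/n. Asymptotically E[X] ~ (c³/6)·n^{3(1−α)} = (1³/6)·n^{1} → ∞; triangles are abundant w.h.p.

E[X] ≈ 33.001658; in regime p = Θ(1/n^{2/3}) E[X] diverges (above the triangle threshold p ~ 1/n).


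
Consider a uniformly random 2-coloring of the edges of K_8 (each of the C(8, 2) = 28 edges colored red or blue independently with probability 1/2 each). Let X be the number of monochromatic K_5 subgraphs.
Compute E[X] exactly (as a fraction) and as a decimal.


Let X = Σ_S X_S over the C(8, 5) = 56 subsets S of size 5, where X_S = 1 if the K_5 on S is monochromatic.
For a fixed S, the K_5 on S has C(5, 2) = 10 edges. P[all 10 edges red] = (1/2)^10, and likewise for blue, so P[monochromatic] = 2·(1/2)^10 = 2^{1 − 10} = 1/512.
Summing: E[X] = C(8, 5) · 2^{1 − 10} = 56 · 1/512 = 7/64.
Numerically: E[X] ≈ 0.10938.

E[X] = C(8,5)·2^(1−C(5,2)) = 7/64 ≈ 0.10938.


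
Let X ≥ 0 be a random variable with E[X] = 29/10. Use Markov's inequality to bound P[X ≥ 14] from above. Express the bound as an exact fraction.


μ = E[X] = 29/10, a = 14.
Markov: P[X ≥ 14] ≤ μ/a = (29/10)/14 = 29/140.
Numerically: ≈ 0.20714.
(Since a = 14 > μ = 2.90000, the bound 29/140 is < 1 and informative.)

P[X ≥ 14] ≤ 29/140 ≈ 0.20714.


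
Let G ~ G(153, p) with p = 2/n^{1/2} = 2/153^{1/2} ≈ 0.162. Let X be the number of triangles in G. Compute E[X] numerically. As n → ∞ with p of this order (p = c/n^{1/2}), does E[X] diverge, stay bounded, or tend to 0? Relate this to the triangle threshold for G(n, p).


Number of potential triangles: C(153, 3) = 585276.
Each occurs with probability p³ ≈ (0.162)³ ≈ 4.22720e-03.
By linearity: E[X] = C(153, 3)·p³ ≈ 585276 · 4.22720e-03 ≈ 2474.079.
Since α = 1/2 < 1, p = c/n^{1/2} ≫ 1/n is above the triangle threshold p ~ 1/n. Asymptotically E[X] ~ (c³/6)·n^{3(1−α)} = (2³/6)·n^{1.5} → ∞; triangles are abundant w.h.p.

E[X] ≈ 2474.079; in regime p = Θ(1/n^{1/2}) E[X] diverges (above the triangle threshold p ~ 1/n).


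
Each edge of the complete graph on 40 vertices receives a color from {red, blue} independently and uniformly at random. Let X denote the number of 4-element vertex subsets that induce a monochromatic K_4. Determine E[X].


Let X = Σ_S X_S over the C(40, 4) = 91390 subsets S of size 4, where X_S = 1 if the K_4 on S is monochromatic.
For a fixed S, the K_4 on S has C(4, 2) = 6 edges. P[all 6 edges red] = (1/2)^6, and likewise for blue, so P[monochromatic] = 2·(1/2)^6 = 2^{1 − 6} = 1/32.
Summing: E[X] = C(40, 4) · 2^{1 − 6} = 91390 · 1/32 = 45695/16.
Numerically: E[X] ≈ 2855.937500.

E[X] = C(40,4)·2^(1−C(4,2)) = 45695/16 ≈ 2855.937500.


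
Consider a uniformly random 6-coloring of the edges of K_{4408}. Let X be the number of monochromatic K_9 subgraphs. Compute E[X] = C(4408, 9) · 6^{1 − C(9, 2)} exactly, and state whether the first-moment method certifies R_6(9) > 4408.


E[X] = C(4408, 9) · 6^{1 − 36} = 1717362945146264156457459600 · 6^{−35} = 1717362945146264156457459600/1719070799748422591028658176.
As a reduced fraction: E[X] = 35778394690547169926197075/35813974994758803979763712 ≈ 0.9990065.
Is E[X] < 1? YES.
Since E[X] < 1, there exists a 6-coloring of K_{4408} with no monochromatic K_9; hence R_6(9) > 4408.

E[X] = 35778394690547169926197075/35813974994758803979763712 ≈ 0.9990065; E[X] < 1, so R_6(9) > 4408.


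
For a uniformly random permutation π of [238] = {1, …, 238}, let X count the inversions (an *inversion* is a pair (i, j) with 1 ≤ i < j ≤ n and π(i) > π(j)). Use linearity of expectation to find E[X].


Write X = Σ X_I over the C(238, 2) = 28203 pairs i < j, with X_I the indicator of one inversion.
There are 28203 indicators.
For each fixed pair i < j, the values π(i) and π(j) are two distinct elements of {1, …, 238} in uniformly random order; by symmetry P[π(i) > π(j)] = 1/2.
By linearity: E[X] = 28203 · (1/2) = C(238, 2) · (1/2) = 28203/2 = 28203/2 ≈ 14101.500.

E[X] = 28203/2 = 14101.500.
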